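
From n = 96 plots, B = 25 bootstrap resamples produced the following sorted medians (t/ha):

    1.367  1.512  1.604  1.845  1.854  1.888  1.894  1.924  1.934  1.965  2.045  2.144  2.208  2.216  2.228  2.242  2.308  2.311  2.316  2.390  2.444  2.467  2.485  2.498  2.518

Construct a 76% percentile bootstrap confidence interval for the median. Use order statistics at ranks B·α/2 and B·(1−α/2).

α = 0.24; lower rank = 25 × 0.120 = 3; upper rank = 25 × 0.880 = 22.
The 3rd smallest replicate is 1.604; the 22nd is 2.467.

(1.604, 2.467)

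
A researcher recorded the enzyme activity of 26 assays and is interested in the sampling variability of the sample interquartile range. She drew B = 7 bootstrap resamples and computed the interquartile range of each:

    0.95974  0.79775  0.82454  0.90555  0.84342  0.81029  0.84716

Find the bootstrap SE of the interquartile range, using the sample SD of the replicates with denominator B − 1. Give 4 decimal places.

SE* = 0.0576

Bootstrap SE is the standard deviation of the 7 replicate interquartile ranges.
Mean of replicates: (0.95974 + 0.79775 + 0.82454 + 0.90555 + 0.84342 + 0.81029 + 0.84716) / 7 = 5.988450 / 7 = 0.855493
Sum of squared deviations: (+0.104247)² + (−0.057743)² + (−0.030953)² + (+0.050057)² + (−0.012073)² + (−0.045203)² + (−0.008333)² = 0.019924
Variance = 0.019924 / 6 = 0.003321
SE* = √0.003321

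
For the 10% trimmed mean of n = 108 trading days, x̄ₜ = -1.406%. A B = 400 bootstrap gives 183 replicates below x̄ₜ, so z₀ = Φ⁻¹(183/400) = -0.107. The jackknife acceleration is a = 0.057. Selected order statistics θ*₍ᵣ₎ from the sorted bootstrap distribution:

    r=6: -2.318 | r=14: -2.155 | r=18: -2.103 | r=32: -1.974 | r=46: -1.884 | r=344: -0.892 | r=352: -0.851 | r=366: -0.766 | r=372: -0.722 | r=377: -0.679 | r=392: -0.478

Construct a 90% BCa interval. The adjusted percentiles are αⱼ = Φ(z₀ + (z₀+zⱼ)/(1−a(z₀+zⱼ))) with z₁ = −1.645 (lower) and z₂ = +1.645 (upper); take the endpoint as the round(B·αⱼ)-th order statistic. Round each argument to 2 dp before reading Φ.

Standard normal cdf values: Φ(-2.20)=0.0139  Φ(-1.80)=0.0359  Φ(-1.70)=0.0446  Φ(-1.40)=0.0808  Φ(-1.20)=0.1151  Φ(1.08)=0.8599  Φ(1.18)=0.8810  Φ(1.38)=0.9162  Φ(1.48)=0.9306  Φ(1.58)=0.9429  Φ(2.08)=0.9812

Lower: z₀ + z₁ = -0.107 + (-1.645) = -1.752; 1 − a(z₀+z₁) = 1 − (0.057)(-1.752) = 1.0999; argument = -0.107 + (-1.752)/1.0999 = -1.6999 → -1.70.
α₁ = Φ(-1.70) = 0.0446; rank = round(400 × 0.0446) = 18; θ*₍18₎ = -2.103.
Upper: z₀ + z₂ = 1.538; 1 − a(z₀+z₂) = 0.9123; argument = 1.5788 → 1.58; α₂ = 0.9429; rank = 377; θ*₍377₎ = -0.679.

(-2.103, -0.679)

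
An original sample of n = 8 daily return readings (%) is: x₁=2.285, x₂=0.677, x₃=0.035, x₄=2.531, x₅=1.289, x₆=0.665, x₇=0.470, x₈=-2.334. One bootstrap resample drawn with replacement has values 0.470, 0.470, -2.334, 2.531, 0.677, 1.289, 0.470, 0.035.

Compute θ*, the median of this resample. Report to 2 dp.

θ* = 0.47

Sorted: -2.334, 0.035, 0.470, 0.470, 0.470, 0.677, 1.289, 2.531
Median = average of the two middle values = 0.47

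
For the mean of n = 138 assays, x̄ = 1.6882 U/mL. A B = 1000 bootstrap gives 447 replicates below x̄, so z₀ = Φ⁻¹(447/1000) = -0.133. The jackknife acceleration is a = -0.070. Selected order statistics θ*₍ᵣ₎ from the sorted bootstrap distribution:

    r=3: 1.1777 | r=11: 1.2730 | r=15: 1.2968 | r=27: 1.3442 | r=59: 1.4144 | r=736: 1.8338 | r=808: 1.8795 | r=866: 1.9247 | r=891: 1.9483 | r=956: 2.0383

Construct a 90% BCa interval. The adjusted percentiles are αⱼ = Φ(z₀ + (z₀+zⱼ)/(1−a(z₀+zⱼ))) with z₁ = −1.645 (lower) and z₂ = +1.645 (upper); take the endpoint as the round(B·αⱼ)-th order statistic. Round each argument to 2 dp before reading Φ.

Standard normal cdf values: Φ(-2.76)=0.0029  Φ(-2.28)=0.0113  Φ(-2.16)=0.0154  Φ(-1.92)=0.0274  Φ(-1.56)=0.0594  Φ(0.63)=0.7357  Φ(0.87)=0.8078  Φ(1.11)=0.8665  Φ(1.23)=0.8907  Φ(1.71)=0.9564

(1.2968, 1.9483)

Lower: z₀ + z₁ = -0.133 + (-1.645) = -1.778; 1 − a(z₀+z₁) = 1 − (-0.070)(-1.778) = 0.8755; argument = -0.133 + (-1.778)/0.8755 = -2.1637 → -2.16.
α₁ = Φ(-2.16) = 0.0154; rank = round(1000 × 0.0154) = 15; θ*₍15₎ = 1.2968.
Upper: z₀ + z₂ = 1.512; 1 − a(z₀+z₂) = 1.1058; argument = 1.2343 → 1.23; α₂ = 0.8907; rank = 891; θ*₍891₎ = 1.9483.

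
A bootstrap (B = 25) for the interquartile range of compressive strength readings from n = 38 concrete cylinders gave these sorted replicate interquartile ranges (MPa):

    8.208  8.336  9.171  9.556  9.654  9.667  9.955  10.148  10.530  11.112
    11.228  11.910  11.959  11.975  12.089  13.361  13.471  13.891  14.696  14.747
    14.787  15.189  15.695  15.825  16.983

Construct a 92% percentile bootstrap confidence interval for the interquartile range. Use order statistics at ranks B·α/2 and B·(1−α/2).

α = 0.08; lower rank = 25 × 0.040 = 1; upper rank = 25 × 0.960 = 24.
The 1st smallest replicate is 8.208; the 24th is 15.825.

(8.208, 15.825)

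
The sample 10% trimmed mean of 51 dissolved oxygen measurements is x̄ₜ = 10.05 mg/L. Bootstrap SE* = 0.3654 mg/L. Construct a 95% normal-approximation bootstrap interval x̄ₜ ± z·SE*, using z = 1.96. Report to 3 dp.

Margin = 1.96 × 0.3654 = 0.7162
Interval: 10.05 ± 0.7162

(9.334, 10.766)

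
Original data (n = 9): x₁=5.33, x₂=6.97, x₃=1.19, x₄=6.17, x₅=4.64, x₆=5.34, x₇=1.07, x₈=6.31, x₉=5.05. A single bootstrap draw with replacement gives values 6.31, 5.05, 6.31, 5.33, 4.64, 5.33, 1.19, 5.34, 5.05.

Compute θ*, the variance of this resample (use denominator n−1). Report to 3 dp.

θ* = 2.299

Mean = 4.9500; sum of squared deviations = 18.3938
s² = 18.3938 / 8 = 2.2992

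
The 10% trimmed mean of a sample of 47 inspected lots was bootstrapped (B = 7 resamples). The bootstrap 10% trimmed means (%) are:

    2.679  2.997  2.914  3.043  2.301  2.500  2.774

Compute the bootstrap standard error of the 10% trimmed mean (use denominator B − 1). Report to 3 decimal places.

SE* = 0.272

Bootstrap SE is the standard deviation of the 7 replicate 10% trimmed means.
Mean of replicates: (2.679 + 2.997 + 2.914 + 3.043 + 2.301 + 2.500 + 2.774) / 7 = 19.2080 / 7 = 2.7440
Sum of squared deviations: (−0.0650)² + (+0.2530)² + (+0.1700)² + (+0.2990)² + (−0.4430)² + (−0.2440)² + (+0.0300)² = 0.4432
Variance = 0.4432 / 6 = 0.0739
SE* = √0.0739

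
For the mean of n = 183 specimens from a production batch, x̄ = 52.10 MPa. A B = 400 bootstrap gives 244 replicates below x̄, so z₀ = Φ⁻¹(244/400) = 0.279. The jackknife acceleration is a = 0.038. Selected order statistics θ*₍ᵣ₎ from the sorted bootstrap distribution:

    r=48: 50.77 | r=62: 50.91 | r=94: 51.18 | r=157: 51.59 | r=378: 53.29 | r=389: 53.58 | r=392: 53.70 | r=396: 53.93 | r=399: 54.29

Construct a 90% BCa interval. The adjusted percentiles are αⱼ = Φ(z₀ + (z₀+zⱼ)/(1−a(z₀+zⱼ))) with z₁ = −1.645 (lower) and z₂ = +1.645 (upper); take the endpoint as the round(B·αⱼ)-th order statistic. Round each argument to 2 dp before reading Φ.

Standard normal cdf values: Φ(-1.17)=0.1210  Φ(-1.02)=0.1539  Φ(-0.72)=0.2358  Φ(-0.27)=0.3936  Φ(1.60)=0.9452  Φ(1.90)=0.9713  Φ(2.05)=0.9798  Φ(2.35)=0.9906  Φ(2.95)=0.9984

Lower: z₀ + z₁ = 0.279 + (-1.645) = -1.366; 1 − a(z₀+z₁) = 1 − (0.038)(-1.366) = 1.0519; argument = 0.279 + (-1.366)/1.0519 = -1.0196 → -1.02.
α₁ = Φ(-1.02) = 0.1539; rank = round(400 × 0.1539) = 62; θ*₍62₎ = 50.91.
Upper: z₀ + z₂ = 1.924; 1 − a(z₀+z₂) = 0.9269; argument = 2.3548 → 2.35; α₂ = 0.9906; rank = 396; θ*₍396₎ = 53.93.

(50.91, 53.93)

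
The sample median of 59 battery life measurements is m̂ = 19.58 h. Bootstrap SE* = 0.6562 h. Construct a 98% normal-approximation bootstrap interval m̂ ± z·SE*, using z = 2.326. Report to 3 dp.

(18.054, 21.106)

Margin = 2.326 × 0.6562 = 1.5263
Interval: 19.58 ± 1.5263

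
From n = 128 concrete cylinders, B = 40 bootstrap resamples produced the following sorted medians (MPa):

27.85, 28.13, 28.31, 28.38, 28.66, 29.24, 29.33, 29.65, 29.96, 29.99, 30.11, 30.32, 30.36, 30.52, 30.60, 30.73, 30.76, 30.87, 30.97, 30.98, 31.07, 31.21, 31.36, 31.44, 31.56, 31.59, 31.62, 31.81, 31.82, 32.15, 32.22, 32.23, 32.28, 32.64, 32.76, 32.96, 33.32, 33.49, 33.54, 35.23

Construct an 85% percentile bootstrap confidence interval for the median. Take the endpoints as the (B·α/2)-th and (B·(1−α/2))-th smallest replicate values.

(28.31, 33.32)

α = 0.15; lower rank = 40 × 0.075 = 3; upper rank = 40 × 0.925 = 37.
The 3rd smallest replicate is 28.31; the 37th is 33.32.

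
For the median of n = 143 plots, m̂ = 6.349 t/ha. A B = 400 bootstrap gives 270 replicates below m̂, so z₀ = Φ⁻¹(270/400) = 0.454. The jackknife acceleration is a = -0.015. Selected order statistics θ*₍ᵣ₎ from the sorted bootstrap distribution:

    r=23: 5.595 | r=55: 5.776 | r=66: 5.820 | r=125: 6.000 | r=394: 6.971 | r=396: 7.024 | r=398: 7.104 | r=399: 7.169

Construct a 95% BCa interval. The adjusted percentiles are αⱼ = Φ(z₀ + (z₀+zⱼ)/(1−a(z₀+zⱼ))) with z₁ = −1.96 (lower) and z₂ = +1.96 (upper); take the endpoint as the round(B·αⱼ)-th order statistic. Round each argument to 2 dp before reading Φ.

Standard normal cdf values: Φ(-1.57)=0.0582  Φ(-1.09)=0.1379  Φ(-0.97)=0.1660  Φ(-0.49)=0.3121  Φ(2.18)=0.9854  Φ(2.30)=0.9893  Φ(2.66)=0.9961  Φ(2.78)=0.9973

Lower: z₀ + z₁ = 0.454 + (-1.960) = -1.506; 1 − a(z₀+z₁) = 1 − (-0.015)(-1.506) = 0.9774; argument = 0.454 + (-1.506)/0.9774 = -1.0868 → -1.09.
α₁ = Φ(-1.09) = 0.1379; rank = round(400 × 0.1379) = 55; θ*₍55₎ = 5.776.
Upper: z₀ + z₂ = 2.414; 1 − a(z₀+z₂) = 1.0362; argument = 2.7836 → 2.78; α₂ = 0.9973; rank = 399; θ*₍399₎ = 7.169.

(5.776, 7.169)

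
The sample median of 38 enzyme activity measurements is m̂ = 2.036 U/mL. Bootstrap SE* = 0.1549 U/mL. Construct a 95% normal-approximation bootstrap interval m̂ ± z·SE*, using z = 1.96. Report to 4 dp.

(1.7324, 2.3396)

Margin = 1.96 × 0.1549 = 0.30360
Interval: 2.036 ± 0.30360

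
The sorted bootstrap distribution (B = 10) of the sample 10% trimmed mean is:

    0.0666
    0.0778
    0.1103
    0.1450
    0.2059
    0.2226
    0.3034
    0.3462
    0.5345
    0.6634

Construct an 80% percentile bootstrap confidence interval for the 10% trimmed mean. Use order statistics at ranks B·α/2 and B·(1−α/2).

(0.0666, 0.5345)

α = 0.20; lower rank = 10 × 0.100 = 1; upper rank = 10 × 0.900 = 9.
The 1st smallest replicate is 0.0666; the 9th is 0.5345.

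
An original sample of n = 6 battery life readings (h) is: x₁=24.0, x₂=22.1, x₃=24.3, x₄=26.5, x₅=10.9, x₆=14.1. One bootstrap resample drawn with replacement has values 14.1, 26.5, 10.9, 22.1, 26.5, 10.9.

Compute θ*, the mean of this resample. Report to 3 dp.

θ* = 18.500

Mean = (14.1 + 26.5 + 10.9 + 22.1 + 26.5 + 10.9) / 6 = 111.00 / 6 = 18.500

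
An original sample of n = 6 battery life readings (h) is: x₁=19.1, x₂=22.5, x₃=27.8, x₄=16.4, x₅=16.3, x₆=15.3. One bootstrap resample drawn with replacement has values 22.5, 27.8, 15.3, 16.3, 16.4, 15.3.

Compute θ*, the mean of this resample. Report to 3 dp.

Mean = (22.5 + 27.8 + 15.3 + 16.3 + 16.4 + 15.3) / 6 = 113.60 / 6 = 18.933

θ* = 18.933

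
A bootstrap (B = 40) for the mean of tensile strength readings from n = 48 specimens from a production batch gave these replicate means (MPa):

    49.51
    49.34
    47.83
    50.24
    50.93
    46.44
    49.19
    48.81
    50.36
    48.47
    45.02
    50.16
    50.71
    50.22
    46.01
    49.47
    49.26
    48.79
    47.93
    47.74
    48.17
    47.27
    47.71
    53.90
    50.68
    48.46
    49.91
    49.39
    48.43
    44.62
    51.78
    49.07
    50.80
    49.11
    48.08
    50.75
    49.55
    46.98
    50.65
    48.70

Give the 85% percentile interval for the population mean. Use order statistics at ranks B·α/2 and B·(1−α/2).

Sorted replicates: 44.62, 45.02, 46.01, 46.44, 46.98, 47.27, 47.71, 47.74, 47.83, 47.93, 48.08, 48.17, 48.43, 48.46, 48.47, 48.70, 48.79, 48.81, 49.07, 49.11, 49.19, 49.26, 49.34, 49.39, 49.47, 49.51, 49.55, 49.91, 50.16, 50.22, 50.24, 50.36, 50.65, 50.68, 50.71, 50.75, 50.80, 50.93, 51.78, 53.90
α = 0.15; lower rank = 40 × 0.075 = 3; upper rank = 40 × 0.925 = 37.
The 3rd smallest replicate is 46.01; the 37th is 50.80.

(46.01, 50.80)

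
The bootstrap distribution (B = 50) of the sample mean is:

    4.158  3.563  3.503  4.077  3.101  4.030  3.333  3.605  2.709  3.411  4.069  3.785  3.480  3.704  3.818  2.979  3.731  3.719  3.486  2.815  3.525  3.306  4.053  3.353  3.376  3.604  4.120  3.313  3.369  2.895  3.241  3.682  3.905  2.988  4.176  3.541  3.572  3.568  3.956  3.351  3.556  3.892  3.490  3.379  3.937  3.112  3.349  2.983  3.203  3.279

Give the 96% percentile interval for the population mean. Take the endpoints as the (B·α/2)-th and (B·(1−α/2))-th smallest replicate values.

(2.709, 4.158)

Sorted replicates: 2.709, 2.815, 2.895, 2.979, 2.983, 2.988, 3.101, 3.112, 3.203, 3.241, 3.279, 3.306, 3.313, 3.333, 3.349, 3.351, 3.353, 3.369, 3.376, 3.379, 3.411, 3.480, 3.486, 3.490, 3.503, 3.525, 3.541, 3.556, 3.563, 3.568, 3.572, 3.604, 3.605, 3.682, 3.704, 3.719, 3.731, 3.785, 3.818, 3.892, 3.905, 3.937, 3.956, 4.030, 4.053, 4.069, 4.077, 4.120, 4.158, 4.176
α = 0.04; lower rank = 50 × 0.020 = 1; upper rank = 50 × 0.980 = 49.
The 1st smallest replicate is 2.709; the 49th is 4.158.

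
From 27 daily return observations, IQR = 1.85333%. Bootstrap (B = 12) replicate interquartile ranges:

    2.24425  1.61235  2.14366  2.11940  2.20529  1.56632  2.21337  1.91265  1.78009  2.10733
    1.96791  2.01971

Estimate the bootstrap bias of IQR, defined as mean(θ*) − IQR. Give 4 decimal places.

bias = +0.1377

mean(θ*) = (2.24425 + 1.61235 + 2.14366 + 2.11940 + 2.20529 + 1.56632 + 2.21337 + 1.91265 + 1.78009 + 2.10733 + 1.96791 + 2.01971) / 12 = 1.99103
bias = 1.99103 − 1.85333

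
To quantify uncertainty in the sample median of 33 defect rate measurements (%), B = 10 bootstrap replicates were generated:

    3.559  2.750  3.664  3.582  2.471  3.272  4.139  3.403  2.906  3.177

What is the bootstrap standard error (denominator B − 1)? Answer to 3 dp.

SE* = 0.489

Bootstrap SE is the standard deviation of the 10 replicate medians.
Mean of replicates: (3.559 + 2.750 + 3.664 + 3.582 + 2.471 + 3.272 + 4.139 + 3.403 + 2.906 + 3.177) / 10 = 32.9230 / 10 = 3.2923
Sum of squared deviations: (+0.2667)² + (−0.5423)² + (+0.3717)² + (+0.2897)² + (−0.8213)² + (−0.0203)² + (+0.8467)² + (+0.1107)² + (−0.3863)² + (−0.1153)² = 2.1539
Variance = 2.1539 / 9 = 0.2393
SE* = √0.2393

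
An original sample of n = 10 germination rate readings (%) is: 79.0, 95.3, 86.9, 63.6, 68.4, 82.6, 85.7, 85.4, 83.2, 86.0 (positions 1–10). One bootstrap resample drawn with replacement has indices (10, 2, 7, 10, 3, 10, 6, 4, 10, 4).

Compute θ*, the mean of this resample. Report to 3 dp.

Resample values: 86.0, 95.3, 85.7, 86.0, 86.9, 86.0, 82.6, 63.6, 86.0, 63.6.
Mean = (86.0 + 95.3 + 85.7 + 86.0 + 86.9 + 86.0 + 82.6 + 63.6 + 86.0 + 63.6) / 10 = 821.70 / 10 = 82.170

θ* = 82.170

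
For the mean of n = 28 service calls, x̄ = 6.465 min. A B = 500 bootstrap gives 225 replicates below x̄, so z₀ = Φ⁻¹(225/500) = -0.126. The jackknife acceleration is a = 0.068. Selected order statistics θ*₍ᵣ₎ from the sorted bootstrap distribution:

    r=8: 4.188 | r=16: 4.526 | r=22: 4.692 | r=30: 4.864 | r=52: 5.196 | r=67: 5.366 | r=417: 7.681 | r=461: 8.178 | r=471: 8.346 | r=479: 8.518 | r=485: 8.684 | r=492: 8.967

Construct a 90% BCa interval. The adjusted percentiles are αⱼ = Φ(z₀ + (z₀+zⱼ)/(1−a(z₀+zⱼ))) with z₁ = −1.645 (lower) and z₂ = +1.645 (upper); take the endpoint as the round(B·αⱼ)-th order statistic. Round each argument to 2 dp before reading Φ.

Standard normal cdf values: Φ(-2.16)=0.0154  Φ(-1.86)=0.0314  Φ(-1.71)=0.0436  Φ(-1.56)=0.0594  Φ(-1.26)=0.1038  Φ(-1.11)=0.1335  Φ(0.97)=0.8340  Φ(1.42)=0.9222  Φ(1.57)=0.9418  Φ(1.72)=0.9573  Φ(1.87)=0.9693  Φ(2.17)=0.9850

Lower: z₀ + z₁ = -0.126 + (-1.645) = -1.771; 1 − a(z₀+z₁) = 1 − (0.068)(-1.771) = 1.1204; argument = -0.126 + (-1.771)/1.1204 = -1.7066 → -1.71.
α₁ = Φ(-1.71) = 0.0436; rank = round(500 × 0.0436) = 22; θ*₍22₎ = 4.692.
Upper: z₀ + z₂ = 1.519; 1 − a(z₀+z₂) = 0.8967; argument = 1.5680 → 1.57; α₂ = 0.9418; rank = 471; θ*₍471₎ = 8.346.

(4.692, 8.346)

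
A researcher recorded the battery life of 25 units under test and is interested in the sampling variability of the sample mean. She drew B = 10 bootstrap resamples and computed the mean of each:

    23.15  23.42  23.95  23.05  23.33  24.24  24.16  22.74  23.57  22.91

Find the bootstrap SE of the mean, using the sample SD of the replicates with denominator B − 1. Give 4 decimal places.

Bootstrap SE is the standard deviation of the 10 replicate means.
Mean of replicates: (23.15 + 23.42 + 23.95 + 23.05 + 23.33 + 24.24 + 24.16 + 22.74 + 23.57 + 22.91) / 10 = 234.52000 / 10 = 23.45200
Sum of squared deviations: (−0.30200)² + (−0.03200)² + (+0.49800)² + (−0.40200)² + (−0.12200)² + (+0.78800)² + (+0.70800)² + (−0.71200)² + (+0.11800)² + (−0.54200)² = 2.45356
Variance = 2.45356 / 9 = 0.27262
SE* = √0.27262

SE* = 0.5221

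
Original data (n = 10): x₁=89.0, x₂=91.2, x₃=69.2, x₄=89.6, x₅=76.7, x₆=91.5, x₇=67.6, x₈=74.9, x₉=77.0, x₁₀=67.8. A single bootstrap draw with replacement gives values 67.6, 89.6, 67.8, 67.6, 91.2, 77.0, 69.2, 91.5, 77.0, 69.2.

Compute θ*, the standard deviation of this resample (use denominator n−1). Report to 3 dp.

Mean = 76.7700; sum of squared deviations = 953.1610
s² = 953.1610 / 9 = 105.9068
s = √105.9068 = 10.291

θ* = 10.291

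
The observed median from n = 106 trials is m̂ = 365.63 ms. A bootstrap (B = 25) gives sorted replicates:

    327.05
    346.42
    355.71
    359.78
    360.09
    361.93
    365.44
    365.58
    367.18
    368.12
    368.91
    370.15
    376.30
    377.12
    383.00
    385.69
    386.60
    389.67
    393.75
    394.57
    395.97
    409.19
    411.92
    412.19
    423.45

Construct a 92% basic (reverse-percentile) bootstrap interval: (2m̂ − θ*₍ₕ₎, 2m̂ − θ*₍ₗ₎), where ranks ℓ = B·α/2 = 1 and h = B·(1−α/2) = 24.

Percentile endpoints at ranks 1 and 24: θ*₍1₎ = 327.05, θ*₍24₎ = 412.19.
Basic interval reflects these around m̂:
  lower = 2 × 365.63 − 412.19 = 319.07
  upper = 2 × 365.63 − 327.05 = 404.21

(319.07, 404.21)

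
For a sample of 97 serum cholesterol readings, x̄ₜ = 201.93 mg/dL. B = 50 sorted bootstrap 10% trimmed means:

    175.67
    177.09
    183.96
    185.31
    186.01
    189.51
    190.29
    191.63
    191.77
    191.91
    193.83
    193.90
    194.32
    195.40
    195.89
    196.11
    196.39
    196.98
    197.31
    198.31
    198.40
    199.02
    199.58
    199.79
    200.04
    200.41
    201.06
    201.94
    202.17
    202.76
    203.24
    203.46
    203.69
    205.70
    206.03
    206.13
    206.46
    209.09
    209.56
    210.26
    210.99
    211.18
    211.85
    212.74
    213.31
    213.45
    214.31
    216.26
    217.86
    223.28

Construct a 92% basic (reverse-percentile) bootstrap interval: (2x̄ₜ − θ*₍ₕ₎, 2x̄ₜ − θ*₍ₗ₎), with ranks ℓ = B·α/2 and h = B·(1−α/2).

Percentile endpoints at ranks 2 and 48: θ*₍2₎ = 177.09, θ*₍48₎ = 216.26.
Basic interval reflects these around x̄ₜ:
  lower = 2 × 201.93 − 216.26 = 187.60
  upper = 2 × 201.93 − 177.09 = 226.77

(187.60, 226.77)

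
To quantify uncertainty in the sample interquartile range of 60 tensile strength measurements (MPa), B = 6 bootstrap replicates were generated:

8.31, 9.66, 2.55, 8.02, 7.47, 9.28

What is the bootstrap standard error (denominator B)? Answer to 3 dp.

Bootstrap SE is the standard deviation of the 6 replicate interquartile ranges.
Mean of replicates: (8.31 + 9.66 + 2.55 + 8.02 + 7.47 + 9.28) / 6 = 45.2900 / 6 = 7.5483
Sum of squared deviations: (+0.7617)² + (+2.1117)² + (−4.9983)² + (+0.4717)² + (−0.0783)² + (+1.7317)² = 33.2499
Variance = 33.2499 / 6 = 5.5416
SE* = √5.5416

SE* = 2.354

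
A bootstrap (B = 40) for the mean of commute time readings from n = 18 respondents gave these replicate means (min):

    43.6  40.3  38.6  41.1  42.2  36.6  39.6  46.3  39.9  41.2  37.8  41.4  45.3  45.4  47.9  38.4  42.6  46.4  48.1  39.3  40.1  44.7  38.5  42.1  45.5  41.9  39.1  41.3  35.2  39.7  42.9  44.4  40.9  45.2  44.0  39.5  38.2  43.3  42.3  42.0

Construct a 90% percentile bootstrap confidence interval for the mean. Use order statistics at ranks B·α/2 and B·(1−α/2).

Sorted replicates: 35.2, 36.6, 37.8, 38.2, 38.4, 38.5, 38.6, 39.1, 39.3, 39.5, 39.6, 39.7, 39.9, 40.1, 40.3, 40.9, 41.1, 41.2, 41.3, 41.4, 41.9, 42.0, 42.1, 42.2, 42.3, 42.6, 42.9, 43.3, 43.6, 44.0, 44.4, 44.7, 45.2, 45.3, 45.4, 45.5, 46.3, 46.4, 47.9, 48.1
α = 0.10; lower rank = 40 × 0.050 = 2; upper rank = 40 × 0.950 = 38.
The 2nd smallest replicate is 36.6; the 38th is 46.4.

(36.6, 46.4)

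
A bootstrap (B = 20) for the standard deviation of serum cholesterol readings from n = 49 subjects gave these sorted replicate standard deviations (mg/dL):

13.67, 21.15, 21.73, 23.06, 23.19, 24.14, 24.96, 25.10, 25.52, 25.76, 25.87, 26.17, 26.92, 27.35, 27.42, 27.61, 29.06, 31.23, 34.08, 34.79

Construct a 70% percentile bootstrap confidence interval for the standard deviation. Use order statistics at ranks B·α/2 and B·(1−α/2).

α = 0.30; lower rank = 20 × 0.150 = 3; upper rank = 20 × 0.850 = 17.
The 3rd smallest replicate is 21.73; the 17th is 29.06.

(21.73, 29.06)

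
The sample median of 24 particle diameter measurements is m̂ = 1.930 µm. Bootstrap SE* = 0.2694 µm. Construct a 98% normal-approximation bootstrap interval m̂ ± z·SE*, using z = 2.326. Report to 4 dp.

(1.3034, 2.5566)

Margin = 2.326 × 0.2694 = 0.62662
Interval: 1.930 ± 0.62662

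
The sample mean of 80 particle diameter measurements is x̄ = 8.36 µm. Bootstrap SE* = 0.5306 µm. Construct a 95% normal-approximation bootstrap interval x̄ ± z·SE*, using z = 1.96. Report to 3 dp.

Margin = 1.96 × 0.5306 = 1.0400
Interval: 8.36 ± 1.0400

(7.320, 9.400)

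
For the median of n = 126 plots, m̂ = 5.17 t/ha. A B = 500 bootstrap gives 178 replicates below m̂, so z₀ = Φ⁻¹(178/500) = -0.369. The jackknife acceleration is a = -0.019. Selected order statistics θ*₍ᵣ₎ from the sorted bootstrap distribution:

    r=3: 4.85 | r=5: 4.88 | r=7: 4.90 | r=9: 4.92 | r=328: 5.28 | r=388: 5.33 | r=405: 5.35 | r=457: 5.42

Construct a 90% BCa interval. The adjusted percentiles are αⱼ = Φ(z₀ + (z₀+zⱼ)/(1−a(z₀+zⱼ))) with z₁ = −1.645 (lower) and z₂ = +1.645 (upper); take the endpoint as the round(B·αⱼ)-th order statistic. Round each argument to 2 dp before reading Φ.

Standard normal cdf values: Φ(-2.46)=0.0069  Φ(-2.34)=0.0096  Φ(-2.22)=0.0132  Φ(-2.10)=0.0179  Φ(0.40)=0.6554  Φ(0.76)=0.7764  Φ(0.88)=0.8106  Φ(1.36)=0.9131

(4.85, 5.35)

Lower: z₀ + z₁ = -0.369 + (-1.645) = -2.014; 1 − a(z₀+z₁) = 1 − (-0.019)(-2.014) = 0.9617; argument = -0.369 + (-2.014)/0.9617 = -2.4631 → -2.46.
α₁ = Φ(-2.46) = 0.0069; rank = round(500 × 0.0069) = 3; θ*₍3₎ = 4.85.
Upper: z₀ + z₂ = 1.276; 1 − a(z₀+z₂) = 1.0242; argument = 0.8768 → 0.88; α₂ = 0.8106; rank = 405; θ*₍405₎ = 5.35.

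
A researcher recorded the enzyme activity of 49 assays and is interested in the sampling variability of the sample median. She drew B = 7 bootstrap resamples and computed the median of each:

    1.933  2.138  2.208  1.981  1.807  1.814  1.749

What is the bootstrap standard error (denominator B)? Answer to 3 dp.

Bootstrap SE is the standard deviation of the 7 replicate medians.
Mean of replicates: (1.933 + 2.138 + 2.208 + 1.981 + 1.807 + 1.814 + 1.749) / 7 = 13.63000 / 7 = 1.94714
Sum of squared deviations: (−0.01414)² + (+0.19086)² + (+0.26086)² + (+0.03386)² + (−0.14014)² + (−0.13314)² + (−0.19814)² = 0.18245
Variance = 0.18245 / 7 = 0.02606
SE* = √0.02606

SE* = 0.161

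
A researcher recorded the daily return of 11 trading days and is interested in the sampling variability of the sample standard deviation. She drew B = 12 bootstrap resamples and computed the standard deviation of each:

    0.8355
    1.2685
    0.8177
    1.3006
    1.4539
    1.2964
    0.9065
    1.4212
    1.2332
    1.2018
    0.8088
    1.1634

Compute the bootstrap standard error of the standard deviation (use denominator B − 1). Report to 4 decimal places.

SE* = 0.2371

Bootstrap SE is the standard deviation of the 12 replicate standard deviations.
Mean of replicates: (0.8355 + 1.2685 + 0.8177 + 1.3006 + 1.4539 + 1.2964 + 0.9065 + 1.4212 + 1.2332 + 1.2018 + 0.8088 + 1.1634) / 12 = 13.70750 / 12 = 1.14229
Sum of squared deviations: (−0.30679)² + (+0.12621)² + (−0.32459)² + (+0.15831)² + (+0.31161)² + (+0.15411)² + (−0.23579)² + (+0.27891)² + (+0.09091)² + (+0.05951)² + (−0.33349)² + (+0.02111)² = 0.61818
Variance = 0.61818 / 11 = 0.05620
SE* = √0.05620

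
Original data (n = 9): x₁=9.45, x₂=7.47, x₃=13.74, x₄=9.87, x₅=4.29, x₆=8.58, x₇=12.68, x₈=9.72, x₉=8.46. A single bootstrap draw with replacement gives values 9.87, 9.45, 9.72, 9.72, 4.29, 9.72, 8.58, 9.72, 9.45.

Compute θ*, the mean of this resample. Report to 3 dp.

Mean = (9.87 + 9.45 + 9.72 + 9.72 + 4.29 + 9.72 + 8.58 + 9.72 + 9.45) / 9 = 80.520 / 9 = 8.947

θ* = 8.947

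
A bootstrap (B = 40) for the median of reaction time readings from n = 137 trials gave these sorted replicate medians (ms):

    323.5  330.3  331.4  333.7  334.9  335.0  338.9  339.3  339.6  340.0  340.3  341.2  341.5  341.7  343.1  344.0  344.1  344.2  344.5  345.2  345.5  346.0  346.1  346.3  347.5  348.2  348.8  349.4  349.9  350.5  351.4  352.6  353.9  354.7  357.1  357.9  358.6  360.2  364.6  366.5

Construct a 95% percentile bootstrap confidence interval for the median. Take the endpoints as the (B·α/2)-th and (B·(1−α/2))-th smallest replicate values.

α = 0.05; lower rank = 40 × 0.025 = 1; upper rank = 40 × 0.975 = 39.
The 1st smallest replicate is 323.5; the 39th is 364.6.

(323.5, 364.6)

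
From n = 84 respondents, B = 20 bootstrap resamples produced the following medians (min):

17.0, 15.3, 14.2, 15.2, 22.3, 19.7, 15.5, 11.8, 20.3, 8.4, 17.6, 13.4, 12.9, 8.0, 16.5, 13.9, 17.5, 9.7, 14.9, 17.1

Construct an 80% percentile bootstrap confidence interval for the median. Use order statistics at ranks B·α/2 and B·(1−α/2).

Sorted replicates: 8.0, 8.4, 9.7, 11.8, 12.9, 13.4, 13.9, 14.2, 14.9, 15.2, 15.3, 15.5, 16.5, 17.0, 17.1, 17.5, 17.6, 19.7, 20.3, 22.3
α = 0.20; lower rank = 20 × 0.100 = 2; upper rank = 20 × 0.900 = 18.
The 2nd smallest replicate is 8.4; the 18th is 19.7.

(8.4, 19.7)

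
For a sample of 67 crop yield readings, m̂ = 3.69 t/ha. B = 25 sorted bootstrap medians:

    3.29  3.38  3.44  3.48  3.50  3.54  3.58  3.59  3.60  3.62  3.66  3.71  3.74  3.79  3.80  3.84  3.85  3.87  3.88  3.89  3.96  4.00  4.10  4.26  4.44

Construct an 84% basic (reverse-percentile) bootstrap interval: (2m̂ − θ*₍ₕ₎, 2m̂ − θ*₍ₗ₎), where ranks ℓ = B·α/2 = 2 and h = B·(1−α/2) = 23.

Percentile endpoints at ranks 2 and 23: θ*₍2₎ = 3.38, θ*₍23₎ = 4.10.
Basic interval reflects these around m̂:
  lower = 2 × 3.69 − 4.10 = 3.28
  upper = 2 × 3.69 − 3.38 = 4.00

(3.28, 4.00)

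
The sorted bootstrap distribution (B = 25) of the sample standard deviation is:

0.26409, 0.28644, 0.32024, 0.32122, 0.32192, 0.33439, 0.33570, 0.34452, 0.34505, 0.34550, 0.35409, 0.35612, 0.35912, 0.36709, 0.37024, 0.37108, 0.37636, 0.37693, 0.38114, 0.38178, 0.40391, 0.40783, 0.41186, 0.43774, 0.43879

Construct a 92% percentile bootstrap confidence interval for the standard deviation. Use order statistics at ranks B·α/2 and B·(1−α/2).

(0.26409, 0.43774)

α = 0.08; lower rank = 25 × 0.040 = 1; upper rank = 25 × 0.960 = 24.
The 1st smallest replicate is 0.26409; the 24th is 0.43774.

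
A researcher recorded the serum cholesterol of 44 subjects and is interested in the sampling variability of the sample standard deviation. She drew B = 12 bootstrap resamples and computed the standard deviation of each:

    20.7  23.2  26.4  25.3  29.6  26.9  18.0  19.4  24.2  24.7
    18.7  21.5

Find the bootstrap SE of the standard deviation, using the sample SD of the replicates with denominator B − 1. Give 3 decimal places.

SE* = 3.611

Bootstrap SE is the standard deviation of the 12 replicate standard deviations.
Mean of replicates: (20.7 + 23.2 + 26.4 + 25.3 + 29.6 + 26.9 + 18.0 + 19.4 + 24.2 + 24.7 + 18.7 + 21.5) / 12 = 278.6000 / 12 = 23.2167
Sum of squared deviations: (−2.5167)² + (−0.0167)² + (+3.1833)² + (+2.0833)² + (+6.3833)² + (+3.6833)² + (−5.2167)² + (−3.8167)² + (+0.9833)² + (+1.4833)² + (−4.5167)² + (−1.7167)² = 143.4167
Variance = 143.4167 / 11 = 13.0379
SE* = √13.0379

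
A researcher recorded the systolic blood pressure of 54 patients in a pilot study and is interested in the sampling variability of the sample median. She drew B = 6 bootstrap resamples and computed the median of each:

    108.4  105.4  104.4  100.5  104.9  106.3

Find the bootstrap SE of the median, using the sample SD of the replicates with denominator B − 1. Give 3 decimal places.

Bootstrap SE is the standard deviation of the 6 replicate medians.
Mean of replicates: (108.4 + 105.4 + 104.4 + 100.5 + 104.9 + 106.3) / 6 = 629.9000 / 6 = 104.9833
Sum of squared deviations: (+3.4167)² + (+0.4167)² + (−0.5833)² + (−4.4833)² + (−0.0833)² + (+1.3167)² = 34.0283
Variance = 34.0283 / 5 = 6.8057
SE* = √6.8057

SE* = 2.609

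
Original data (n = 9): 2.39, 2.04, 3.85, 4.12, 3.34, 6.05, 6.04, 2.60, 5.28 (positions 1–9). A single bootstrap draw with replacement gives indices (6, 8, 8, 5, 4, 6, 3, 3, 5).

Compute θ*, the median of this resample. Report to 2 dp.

θ* = 3.85

Resample values: 6.05, 2.60, 2.60, 3.34, 4.12, 6.05, 3.85, 3.85, 3.34.
Sorted: 2.60, 2.60, 3.34, 3.34, 3.85, 3.85, 4.12, 6.05, 6.05
Median = middle value = 3.85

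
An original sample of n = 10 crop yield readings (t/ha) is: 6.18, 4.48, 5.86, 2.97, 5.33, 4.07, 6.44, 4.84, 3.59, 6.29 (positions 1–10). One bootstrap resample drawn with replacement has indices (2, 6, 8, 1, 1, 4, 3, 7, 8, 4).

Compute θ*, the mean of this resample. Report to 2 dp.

Resample values: 4.48, 4.07, 4.84, 6.18, 6.18, 2.97, 5.86, 6.44, 4.84, 2.97.
Mean = (4.48 + 4.07 + 4.84 + 6.18 + 6.18 + 2.97 + 5.86 + 6.44 + 4.84 + 2.97) / 10 = 48.830 / 10 = 4.88

θ* = 4.88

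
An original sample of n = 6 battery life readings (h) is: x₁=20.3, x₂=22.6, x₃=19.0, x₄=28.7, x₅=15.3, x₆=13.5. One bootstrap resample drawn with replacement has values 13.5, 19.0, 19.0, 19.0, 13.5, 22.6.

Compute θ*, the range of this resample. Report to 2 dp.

θ* = 9.10

Range = 22.6 − 13.5 = 9.10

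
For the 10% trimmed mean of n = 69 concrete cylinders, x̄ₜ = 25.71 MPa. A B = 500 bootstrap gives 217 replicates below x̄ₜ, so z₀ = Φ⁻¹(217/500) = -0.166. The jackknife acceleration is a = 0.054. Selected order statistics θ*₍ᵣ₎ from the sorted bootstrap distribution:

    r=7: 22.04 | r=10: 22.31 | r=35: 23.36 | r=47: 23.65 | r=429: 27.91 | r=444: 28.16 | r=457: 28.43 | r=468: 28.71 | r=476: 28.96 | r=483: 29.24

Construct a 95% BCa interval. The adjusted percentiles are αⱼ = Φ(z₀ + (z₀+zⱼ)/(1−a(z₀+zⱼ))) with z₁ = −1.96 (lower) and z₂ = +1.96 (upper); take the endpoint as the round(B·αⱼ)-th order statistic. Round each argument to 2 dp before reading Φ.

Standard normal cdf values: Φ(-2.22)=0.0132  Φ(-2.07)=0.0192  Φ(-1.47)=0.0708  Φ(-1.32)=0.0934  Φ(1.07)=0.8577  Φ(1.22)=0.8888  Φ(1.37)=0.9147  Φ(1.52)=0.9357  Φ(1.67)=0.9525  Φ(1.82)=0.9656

(22.31, 29.24)

Lower: z₀ + z₁ = -0.166 + (-1.960) = -2.126; 1 − a(z₀+z₁) = 1 − (0.054)(-2.126) = 1.1148; argument = -0.166 + (-2.126)/1.1148 = -2.0731 → -2.07.
α₁ = Φ(-2.07) = 0.0192; rank = round(500 × 0.0192) = 10; θ*₍10₎ = 22.31.
Upper: z₀ + z₂ = 1.794; 1 − a(z₀+z₂) = 0.9031; argument = 1.8204 → 1.82; α₂ = 0.9656; rank = 483; θ*₍483₎ = 29.24.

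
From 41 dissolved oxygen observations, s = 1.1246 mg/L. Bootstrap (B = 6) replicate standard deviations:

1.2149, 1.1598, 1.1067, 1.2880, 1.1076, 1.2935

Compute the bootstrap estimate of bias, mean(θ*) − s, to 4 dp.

mean(θ*) = (1.2149 + 1.1598 + 1.1067 + 1.2880 + 1.1076 + 1.2935) / 6 = 1.19508
bias = 1.19508 − 1.1246

bias = +0.0705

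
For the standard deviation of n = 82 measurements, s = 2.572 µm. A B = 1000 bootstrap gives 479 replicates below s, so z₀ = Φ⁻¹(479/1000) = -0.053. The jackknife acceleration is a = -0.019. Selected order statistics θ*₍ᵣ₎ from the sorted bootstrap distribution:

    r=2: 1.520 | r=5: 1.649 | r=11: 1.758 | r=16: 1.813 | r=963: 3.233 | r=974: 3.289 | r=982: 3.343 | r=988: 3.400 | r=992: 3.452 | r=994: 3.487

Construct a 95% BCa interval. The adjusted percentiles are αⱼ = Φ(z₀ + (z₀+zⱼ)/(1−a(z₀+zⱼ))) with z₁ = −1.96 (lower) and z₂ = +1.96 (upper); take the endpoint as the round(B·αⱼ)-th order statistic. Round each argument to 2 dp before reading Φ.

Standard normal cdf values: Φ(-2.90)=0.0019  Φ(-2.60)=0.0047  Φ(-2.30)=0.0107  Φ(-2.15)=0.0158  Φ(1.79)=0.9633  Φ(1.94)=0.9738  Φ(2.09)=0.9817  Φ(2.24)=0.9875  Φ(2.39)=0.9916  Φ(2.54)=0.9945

Lower: z₀ + z₁ = -0.053 + (-1.960) = -2.013; 1 − a(z₀+z₁) = 1 − (-0.019)(-2.013) = 0.9618; argument = -0.053 + (-2.013)/0.9618 = -2.1461 → -2.15.
α₁ = Φ(-2.15) = 0.0158; rank = round(1000 × 0.0158) = 16; θ*₍16₎ = 1.813.
Upper: z₀ + z₂ = 1.907; 1 − a(z₀+z₂) = 1.0362; argument = 1.7873 → 1.79; α₂ = 0.9633; rank = 963; θ*₍963₎ = 3.233.

(1.813, 3.233)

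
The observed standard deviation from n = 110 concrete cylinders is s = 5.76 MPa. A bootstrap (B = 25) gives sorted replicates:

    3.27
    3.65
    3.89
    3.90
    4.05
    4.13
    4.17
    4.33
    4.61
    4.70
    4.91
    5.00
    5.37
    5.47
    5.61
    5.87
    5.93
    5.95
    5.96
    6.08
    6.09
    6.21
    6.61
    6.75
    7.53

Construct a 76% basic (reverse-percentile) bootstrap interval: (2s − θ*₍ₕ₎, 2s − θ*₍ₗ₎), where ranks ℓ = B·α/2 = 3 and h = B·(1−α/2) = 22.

(5.31, 7.63)

Percentile endpoints at ranks 3 and 22: θ*₍3₎ = 3.89, θ*₍22₎ = 6.21.
Basic interval reflects these around s:
  lower = 2 × 5.76 − 6.21 = 5.31
  upper = 2 × 5.76 − 3.89 = 7.63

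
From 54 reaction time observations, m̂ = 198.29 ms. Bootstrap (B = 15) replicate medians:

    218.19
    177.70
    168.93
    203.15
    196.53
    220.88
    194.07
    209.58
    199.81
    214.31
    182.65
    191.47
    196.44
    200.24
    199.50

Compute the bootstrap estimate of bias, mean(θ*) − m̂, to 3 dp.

bias = −0.060

mean(θ*) = (218.19 + 177.70 + 168.93 + 203.15 + 196.53 + 220.88 + 194.07 + 209.58 + 199.81 + 214.31 + 182.65 + 191.47 + 196.44 + 200.24 + 199.50) / 15 = 198.2300
bias = 198.2300 − 198.29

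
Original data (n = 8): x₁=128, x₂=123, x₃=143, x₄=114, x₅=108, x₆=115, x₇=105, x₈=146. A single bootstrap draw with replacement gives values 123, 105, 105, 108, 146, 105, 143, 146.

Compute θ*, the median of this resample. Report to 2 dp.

Sorted: 105, 105, 105, 108, 123, 143, 146, 146
Median = average of the two middle values = 115.50

θ* = 115.50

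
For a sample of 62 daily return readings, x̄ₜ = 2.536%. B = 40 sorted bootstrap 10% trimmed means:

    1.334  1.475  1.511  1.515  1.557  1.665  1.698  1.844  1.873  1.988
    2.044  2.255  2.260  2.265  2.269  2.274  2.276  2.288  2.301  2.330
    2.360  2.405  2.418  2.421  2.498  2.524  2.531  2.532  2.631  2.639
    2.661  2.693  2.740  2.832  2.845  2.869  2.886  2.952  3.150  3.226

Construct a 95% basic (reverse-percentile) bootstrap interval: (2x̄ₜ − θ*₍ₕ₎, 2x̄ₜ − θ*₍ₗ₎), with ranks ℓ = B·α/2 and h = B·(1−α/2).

(1.922, 3.738)

Percentile endpoints at ranks 1 and 39: θ*₍1₎ = 1.334, θ*₍39₎ = 3.150.
Basic interval reflects these around x̄ₜ:
  lower = 2 × 2.536 − 3.150 = 1.922
  upper = 2 × 2.536 − 1.334 = 3.738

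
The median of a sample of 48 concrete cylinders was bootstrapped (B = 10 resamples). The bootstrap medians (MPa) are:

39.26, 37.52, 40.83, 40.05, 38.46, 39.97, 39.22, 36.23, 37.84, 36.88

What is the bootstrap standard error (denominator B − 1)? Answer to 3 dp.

Bootstrap SE is the standard deviation of the 10 replicate medians.
Mean of replicates: (39.26 + 37.52 + 40.83 + 40.05 + 38.46 + 39.97 + 39.22 + 36.23 + 37.84 + 36.88) / 10 = 386.2600 / 10 = 38.6260
Sum of squared deviations: (+0.6340)² + (−1.1060)² + (+2.2040)² + (+1.4240)² + (−0.1660)² + (+1.3440)² + (+0.5940)² + (−2.3960)² + (−0.7860)² + (−1.7460)² = 20.1044
Variance = 20.1044 / 9 = 2.2338
SE* = √2.2338

SE* = 1.495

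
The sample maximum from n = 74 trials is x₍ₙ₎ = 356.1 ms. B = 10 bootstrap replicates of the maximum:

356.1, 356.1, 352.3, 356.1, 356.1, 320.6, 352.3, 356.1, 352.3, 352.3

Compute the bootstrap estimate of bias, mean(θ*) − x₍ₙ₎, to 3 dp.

bias = −5.070

mean(θ*) = (356.1 + 356.1 + 352.3 + 356.1 + 356.1 + 320.6 + 352.3 + 356.1 + 352.3 + 352.3) / 10 = 351.0300
bias = 351.0300 − 356.1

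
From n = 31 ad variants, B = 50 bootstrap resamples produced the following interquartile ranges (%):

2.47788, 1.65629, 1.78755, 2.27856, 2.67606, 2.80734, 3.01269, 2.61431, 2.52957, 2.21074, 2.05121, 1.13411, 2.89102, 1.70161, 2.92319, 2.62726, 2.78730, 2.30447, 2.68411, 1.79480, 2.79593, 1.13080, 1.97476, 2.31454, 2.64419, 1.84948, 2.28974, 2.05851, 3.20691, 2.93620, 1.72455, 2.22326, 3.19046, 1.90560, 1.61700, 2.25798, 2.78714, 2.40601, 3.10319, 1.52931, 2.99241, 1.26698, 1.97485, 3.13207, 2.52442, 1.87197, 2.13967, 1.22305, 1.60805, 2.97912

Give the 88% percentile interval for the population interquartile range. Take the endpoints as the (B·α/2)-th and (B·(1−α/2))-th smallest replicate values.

Sorted replicates: 1.13080, 1.13411, 1.22305, 1.26698, 1.52931, 1.60805, 1.61700, 1.65629, 1.70161, 1.72455, 1.78755, 1.79480, 1.84948, 1.87197, 1.90560, 1.97476, 1.97485, 2.05121, 2.05851, 2.13967, 2.21074, 2.22326, 2.25798, 2.27856, 2.28974, 2.30447, 2.31454, 2.40601, 2.47788, 2.52442, 2.52957, 2.61431, 2.62726, 2.64419, 2.67606, 2.68411, 2.78714, 2.78730, 2.79593, 2.80734, 2.89102, 2.92319, 2.93620, 2.97912, 2.99241, 3.01269, 3.10319, 3.13207, 3.19046, 3.20691
α = 0.12; lower rank = 50 × 0.060 = 3; upper rank = 50 × 0.940 = 47.
The 3rd smallest replicate is 1.22305; the 47th is 3.10319.

(1.22305, 3.10319)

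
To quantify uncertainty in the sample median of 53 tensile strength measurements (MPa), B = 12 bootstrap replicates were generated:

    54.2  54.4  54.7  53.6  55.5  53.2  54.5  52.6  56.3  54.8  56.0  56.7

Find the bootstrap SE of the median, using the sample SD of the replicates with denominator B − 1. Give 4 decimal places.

Bootstrap SE is the standard deviation of the 12 replicate medians.
Mean of replicates: (54.2 + 54.4 + 54.7 + 53.6 + 55.5 + 53.2 + 54.5 + 52.6 + 56.3 + 54.8 + 56.0 + 56.7) / 12 = 656.50000 / 12 = 54.70833
Sum of squared deviations: (−0.50833)² + (−0.30833)² + (−0.00833)² + (−1.10833)² + (+0.79167)² + (−1.50833)² + (−0.20833)² + (−2.10833)² + (+1.59167)² + (+0.09167)² + (+1.29167)² + (+1.99167)² = 17.14917
Variance = 17.14917 / 11 = 1.55902
SE* = √1.55902

SE* = 1.2486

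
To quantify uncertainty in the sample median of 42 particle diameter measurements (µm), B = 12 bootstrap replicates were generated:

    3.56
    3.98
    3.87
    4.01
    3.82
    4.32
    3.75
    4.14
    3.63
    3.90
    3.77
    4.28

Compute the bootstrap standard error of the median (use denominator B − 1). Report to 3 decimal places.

Bootstrap SE is the standard deviation of the 12 replicate medians.
Mean of replicates: (3.56 + 3.98 + 3.87 + 4.01 + 3.82 + 4.32 + 3.75 + 4.14 + 3.63 + 3.90 + 3.77 + 4.28) / 12 = 47.0300 / 12 = 3.9192
Sum of squared deviations: (−0.3592)² + (+0.0608)² + (−0.0492)² + (+0.0908)² + (−0.0992)² + (+0.4008)² + (−0.1692)² + (+0.2208)² + (−0.2892)² + (−0.0192)² + (−0.1492)² + (+0.3608)² = 0.6277
Variance = 0.6277 / 11 = 0.0571
SE* = √0.0571

SE* = 0.239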